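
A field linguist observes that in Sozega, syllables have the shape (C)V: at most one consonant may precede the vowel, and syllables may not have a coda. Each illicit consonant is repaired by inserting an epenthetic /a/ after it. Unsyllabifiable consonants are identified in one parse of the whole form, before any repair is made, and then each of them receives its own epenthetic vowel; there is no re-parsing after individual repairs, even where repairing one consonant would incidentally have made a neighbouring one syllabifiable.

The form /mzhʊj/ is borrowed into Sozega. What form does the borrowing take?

Syllabifying with onset maximization leaves /m/, /z/, /j/ stranded (no codas are permitted; onsets are limited to one consonant).
Each unlicensed consonant becomes the onset of a new syllable: /m/ → /ma/, /z/ → /za/, /j/ → /ja/.

mazahʊja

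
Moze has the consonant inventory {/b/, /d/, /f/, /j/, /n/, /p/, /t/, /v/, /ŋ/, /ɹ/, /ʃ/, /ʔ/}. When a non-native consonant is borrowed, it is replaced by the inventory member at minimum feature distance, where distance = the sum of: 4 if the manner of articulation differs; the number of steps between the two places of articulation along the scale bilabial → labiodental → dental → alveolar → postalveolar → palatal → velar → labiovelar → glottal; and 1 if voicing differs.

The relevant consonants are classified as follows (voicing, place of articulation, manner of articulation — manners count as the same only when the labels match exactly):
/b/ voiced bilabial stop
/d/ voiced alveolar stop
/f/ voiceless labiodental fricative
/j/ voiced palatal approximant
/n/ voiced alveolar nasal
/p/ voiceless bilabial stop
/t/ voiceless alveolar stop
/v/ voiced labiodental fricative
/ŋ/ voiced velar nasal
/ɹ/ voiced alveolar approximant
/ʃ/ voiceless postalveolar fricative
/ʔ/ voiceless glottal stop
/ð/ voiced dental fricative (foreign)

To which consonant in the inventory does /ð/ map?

/v/ is closest: same manner (fricative), place distance 1 (dental→labiodental), same voicing; total 1. Next closest is /f/ at distance 2.

v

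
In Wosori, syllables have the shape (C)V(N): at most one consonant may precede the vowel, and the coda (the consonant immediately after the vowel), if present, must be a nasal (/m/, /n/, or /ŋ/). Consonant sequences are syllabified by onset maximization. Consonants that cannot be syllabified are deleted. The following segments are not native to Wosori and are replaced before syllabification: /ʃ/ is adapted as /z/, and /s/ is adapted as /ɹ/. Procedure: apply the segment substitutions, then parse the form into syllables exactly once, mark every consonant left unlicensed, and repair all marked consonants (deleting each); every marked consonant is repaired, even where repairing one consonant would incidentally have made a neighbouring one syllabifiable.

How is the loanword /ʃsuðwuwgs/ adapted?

ɹuwu

Substitution: /ʃ/ → /z/, /s/ → /ɹ/, giving /zɹuðwuwgɹ/.
Syllabifying with onset maximization leaves /z/, /ð/, /w/, /g/, /ɹ/ stranded (only a nasal (/m/, /n/, or /ŋ/) is licensed in coda position; onsets are limited to one consonant).
Deletion applies to /z/, /ð/, /w/, /g/, /ɹ/.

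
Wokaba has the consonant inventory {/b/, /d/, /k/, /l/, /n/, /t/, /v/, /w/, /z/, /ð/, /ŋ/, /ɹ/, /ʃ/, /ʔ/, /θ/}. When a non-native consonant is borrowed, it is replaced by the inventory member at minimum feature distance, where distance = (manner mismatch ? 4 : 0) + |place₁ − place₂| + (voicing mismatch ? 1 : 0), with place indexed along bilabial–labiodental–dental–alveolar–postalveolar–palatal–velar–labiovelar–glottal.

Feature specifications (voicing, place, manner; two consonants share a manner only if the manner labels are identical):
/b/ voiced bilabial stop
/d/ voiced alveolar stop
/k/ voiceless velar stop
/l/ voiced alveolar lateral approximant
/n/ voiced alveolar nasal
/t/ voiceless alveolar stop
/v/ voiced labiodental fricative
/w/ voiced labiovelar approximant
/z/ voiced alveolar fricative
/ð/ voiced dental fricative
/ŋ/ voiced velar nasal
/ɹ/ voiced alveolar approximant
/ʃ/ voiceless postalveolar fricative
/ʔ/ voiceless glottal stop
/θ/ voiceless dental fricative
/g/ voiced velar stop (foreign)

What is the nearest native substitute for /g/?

k

/k/ is closest: same manner (stop), place distance 0 (velar→velar), voicing differs (+1); total 1. Next closest is /d/ at distance 3.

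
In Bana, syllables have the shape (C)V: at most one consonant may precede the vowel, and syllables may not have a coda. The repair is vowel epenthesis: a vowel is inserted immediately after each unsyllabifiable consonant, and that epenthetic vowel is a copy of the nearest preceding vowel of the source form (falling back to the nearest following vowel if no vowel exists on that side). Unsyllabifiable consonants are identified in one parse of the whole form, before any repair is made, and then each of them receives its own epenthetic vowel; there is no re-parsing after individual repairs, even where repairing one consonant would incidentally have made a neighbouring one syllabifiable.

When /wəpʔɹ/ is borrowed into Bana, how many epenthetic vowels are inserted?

The unsyllabifiable consonants are /p/, /ʔ/, /ɹ/; each receives one epenthetic vowel.

3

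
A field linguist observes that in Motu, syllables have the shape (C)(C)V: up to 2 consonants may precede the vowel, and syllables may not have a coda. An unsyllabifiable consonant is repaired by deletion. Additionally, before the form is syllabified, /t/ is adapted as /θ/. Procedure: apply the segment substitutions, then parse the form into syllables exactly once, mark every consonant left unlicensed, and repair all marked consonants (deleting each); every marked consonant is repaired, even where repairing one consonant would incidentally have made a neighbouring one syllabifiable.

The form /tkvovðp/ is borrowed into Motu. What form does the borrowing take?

Substitution: /t/ → /θ/, giving /θkvovðp/.
Under (C)(C)V, the unsyllabifiable consonants are /θ/, /v/, /ð/, /p/ (no codas are permitted; onsets may contain at most 2 consonants).
Deleting the stranded consonants removes /θ/, /v/, /ð/, /p/.

kvo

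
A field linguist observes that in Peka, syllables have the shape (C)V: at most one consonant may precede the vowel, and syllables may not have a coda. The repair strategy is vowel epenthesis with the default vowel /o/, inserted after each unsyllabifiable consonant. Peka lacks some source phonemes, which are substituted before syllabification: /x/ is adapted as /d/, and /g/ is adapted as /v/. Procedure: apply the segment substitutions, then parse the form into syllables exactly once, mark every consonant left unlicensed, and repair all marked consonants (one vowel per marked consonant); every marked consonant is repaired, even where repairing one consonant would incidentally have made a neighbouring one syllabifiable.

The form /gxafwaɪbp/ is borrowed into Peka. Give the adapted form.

Substitution: /g/ → /v/, /x/ → /d/, giving /vdafwaɪbp/.
Under (C)V, the unsyllabifiable consonants are /v/, /f/, /b/, /p/ (no codas are permitted; onsets are limited to one consonant).
Inserting the epenthetic vowel yields /v/ → /vo/, /f/ → /fo/, /b/ → /bo/, /p/ → /po/.

vodafowaɪbopo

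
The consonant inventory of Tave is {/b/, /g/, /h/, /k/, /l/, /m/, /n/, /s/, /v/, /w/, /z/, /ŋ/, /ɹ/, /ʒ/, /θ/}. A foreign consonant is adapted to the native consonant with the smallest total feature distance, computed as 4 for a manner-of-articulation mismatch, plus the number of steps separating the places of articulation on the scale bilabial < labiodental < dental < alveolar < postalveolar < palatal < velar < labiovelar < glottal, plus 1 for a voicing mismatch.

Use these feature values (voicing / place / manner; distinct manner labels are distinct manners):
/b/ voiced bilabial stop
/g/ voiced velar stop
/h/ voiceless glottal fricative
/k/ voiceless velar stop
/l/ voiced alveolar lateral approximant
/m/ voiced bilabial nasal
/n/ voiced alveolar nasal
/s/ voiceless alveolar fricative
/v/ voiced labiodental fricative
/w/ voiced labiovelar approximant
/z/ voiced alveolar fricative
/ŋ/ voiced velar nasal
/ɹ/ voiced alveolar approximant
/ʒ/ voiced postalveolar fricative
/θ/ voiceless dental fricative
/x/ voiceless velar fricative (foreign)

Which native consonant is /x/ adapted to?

/h/ is closest: same manner (fricative), place distance 2 (velar→glottal), same voicing; total 2. Next closest is /s/ at distance 3.

h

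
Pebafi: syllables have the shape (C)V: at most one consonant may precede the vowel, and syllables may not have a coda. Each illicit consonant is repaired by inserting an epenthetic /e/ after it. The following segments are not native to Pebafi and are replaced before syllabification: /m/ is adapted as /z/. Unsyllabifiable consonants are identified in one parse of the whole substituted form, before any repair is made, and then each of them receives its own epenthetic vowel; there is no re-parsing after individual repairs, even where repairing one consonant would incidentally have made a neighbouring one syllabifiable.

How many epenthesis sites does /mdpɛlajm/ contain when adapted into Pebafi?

4

After substitution the input is /zdpɛlajz/.
The unsyllabifiable consonants are /z/, /d/, /j/, /z/; each receives one epenthetic vowel.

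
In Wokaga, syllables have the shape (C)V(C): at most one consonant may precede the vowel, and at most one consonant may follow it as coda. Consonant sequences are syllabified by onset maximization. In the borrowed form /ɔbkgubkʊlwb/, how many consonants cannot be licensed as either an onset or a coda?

The consonants /k/, /w/, /b/ cannot be parsed into a legal (C)V(C) syllable (at most one coda consonant is licensed; onsets are limited to one consonant).

3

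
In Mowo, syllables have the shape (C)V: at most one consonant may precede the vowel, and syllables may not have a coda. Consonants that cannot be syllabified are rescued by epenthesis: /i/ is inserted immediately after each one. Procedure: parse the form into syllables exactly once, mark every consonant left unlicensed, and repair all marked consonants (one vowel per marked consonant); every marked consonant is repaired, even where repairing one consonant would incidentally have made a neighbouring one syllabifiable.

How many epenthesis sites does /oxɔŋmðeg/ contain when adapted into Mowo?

3

The unsyllabifiable consonants are /ŋ/, /m/, /g/; each receives one epenthetic vowel.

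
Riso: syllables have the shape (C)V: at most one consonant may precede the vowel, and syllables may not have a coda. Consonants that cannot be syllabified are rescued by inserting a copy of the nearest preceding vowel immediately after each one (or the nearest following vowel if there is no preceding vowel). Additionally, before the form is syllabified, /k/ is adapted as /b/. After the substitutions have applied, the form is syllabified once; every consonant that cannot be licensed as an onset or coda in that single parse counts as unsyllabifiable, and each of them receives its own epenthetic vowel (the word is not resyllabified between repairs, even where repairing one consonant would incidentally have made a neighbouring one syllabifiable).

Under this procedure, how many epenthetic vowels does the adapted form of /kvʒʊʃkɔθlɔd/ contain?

After substitution the input is /bvʒʊʃbɔθlɔd/.
The unsyllabifiable consonants are /b/, /v/, /ʃ/, /θ/, /d/; each receives one epenthetic vowel.

5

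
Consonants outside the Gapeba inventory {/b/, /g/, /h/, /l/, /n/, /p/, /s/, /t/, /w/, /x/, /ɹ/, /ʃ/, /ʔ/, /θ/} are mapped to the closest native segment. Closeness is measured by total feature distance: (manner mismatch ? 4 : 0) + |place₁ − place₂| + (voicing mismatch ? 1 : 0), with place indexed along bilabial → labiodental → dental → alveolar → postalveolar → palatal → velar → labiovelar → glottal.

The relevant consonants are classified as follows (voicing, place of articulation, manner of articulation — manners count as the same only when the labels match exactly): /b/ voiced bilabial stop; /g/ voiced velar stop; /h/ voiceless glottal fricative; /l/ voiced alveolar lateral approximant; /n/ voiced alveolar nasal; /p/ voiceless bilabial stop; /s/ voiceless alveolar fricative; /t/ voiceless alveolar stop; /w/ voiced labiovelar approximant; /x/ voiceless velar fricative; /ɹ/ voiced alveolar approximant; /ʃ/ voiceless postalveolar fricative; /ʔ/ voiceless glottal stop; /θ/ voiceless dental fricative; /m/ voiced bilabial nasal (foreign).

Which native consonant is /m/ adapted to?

n

/n/ is closest: same manner (nasal), place distance 3 (bilabial→alveolar), same voicing; total 3. Next closest is /b/ at distance 4.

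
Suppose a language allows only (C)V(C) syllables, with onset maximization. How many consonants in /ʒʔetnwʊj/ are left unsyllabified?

Under (C)V(C), the unsyllabifiable consonants are /ʒ/, /n/ (at most one coda consonant is licensed; onsets are limited to one consonant).

2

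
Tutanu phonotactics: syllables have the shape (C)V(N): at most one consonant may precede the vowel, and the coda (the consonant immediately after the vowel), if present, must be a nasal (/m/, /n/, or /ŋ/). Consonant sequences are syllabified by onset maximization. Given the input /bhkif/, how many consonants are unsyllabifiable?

3

Syllabifying with onset maximization leaves /b/, /h/, /f/ stranded (only a nasal (/m/, /n/, or /ŋ/) is licensed in coda position; onsets are limited to one consonant).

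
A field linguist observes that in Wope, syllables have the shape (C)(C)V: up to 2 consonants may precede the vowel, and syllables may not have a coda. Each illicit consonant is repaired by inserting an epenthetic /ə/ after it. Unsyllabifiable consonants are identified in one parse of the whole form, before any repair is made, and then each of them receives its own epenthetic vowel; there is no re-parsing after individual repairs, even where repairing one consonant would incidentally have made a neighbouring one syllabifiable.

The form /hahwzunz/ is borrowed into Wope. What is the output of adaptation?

hahəwzunəzə

Under (C)(C)V, the unsyllabifiable consonants are /h/, /n/, /z/ (no codas are permitted; onsets may contain at most 2 consonants).
Inserting the epenthetic vowel yields /h/ → /hə/, /n/ → /nə/, /z/ → /zə/.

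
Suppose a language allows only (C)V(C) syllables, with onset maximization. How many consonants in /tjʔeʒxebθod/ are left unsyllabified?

The consonants /t/, /j/ cannot be parsed into a legal (C)V(C) syllable (at most one coda consonant is licensed; onsets are limited to one consonant).

2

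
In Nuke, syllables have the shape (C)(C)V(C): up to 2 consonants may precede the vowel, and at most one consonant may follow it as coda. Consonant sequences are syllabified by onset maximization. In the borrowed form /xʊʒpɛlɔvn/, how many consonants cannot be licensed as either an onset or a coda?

The consonants /n/ cannot be parsed into a legal (C)(C)V(C) syllable (at most one coda consonant is licensed; onsets may contain at most 2 consonants).

1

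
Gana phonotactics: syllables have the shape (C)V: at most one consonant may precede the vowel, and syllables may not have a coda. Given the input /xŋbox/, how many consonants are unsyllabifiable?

Under (C)V, the unsyllabifiable consonants are /x/, /ŋ/, /x/ (no codas are permitted; onsets are limited to one consonant).

3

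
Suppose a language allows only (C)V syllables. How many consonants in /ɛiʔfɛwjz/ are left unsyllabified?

4

Syllabifying with onset maximization leaves /ʔ/, /w/, /j/, /z/ stranded (no codas are permitted; onsets are limited to one consonant).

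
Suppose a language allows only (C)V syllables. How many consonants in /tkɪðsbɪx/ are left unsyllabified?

Under (C)V, the unsyllabifiable consonants are /t/, /ð/, /s/, /x/ (no codas are permitted; onsets are limited to one consonant).

4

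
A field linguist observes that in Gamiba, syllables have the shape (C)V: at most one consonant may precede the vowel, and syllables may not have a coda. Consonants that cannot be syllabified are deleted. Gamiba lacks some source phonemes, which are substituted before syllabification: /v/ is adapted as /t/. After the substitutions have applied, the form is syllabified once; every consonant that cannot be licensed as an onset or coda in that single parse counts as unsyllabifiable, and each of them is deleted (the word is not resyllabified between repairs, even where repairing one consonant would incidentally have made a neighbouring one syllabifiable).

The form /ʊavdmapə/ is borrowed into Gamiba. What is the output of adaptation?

ʊamapə

Substitution: /v/ → /t/, giving /ʊatdmapə/.
The consonants /t/, /d/ cannot be parsed into a legal (C)V syllable (no codas are permitted; onsets are limited to one consonant).
Each unlicensed consonant is deleted: /t/, /d/.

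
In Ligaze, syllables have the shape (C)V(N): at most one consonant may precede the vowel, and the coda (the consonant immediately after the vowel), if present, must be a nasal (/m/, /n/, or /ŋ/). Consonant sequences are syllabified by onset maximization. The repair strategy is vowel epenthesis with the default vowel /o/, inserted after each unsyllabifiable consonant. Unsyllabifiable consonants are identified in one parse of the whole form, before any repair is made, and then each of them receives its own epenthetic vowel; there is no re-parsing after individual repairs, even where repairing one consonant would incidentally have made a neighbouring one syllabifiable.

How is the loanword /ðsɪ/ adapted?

ðosɪ

Syllabifying with onset maximization leaves /ð/ stranded (only a nasal (/m/, /n/, or /ŋ/) is licensed in coda position; onsets are limited to one consonant).
Each unlicensed consonant becomes the onset of a new syllable: /ð/ → /ðo/.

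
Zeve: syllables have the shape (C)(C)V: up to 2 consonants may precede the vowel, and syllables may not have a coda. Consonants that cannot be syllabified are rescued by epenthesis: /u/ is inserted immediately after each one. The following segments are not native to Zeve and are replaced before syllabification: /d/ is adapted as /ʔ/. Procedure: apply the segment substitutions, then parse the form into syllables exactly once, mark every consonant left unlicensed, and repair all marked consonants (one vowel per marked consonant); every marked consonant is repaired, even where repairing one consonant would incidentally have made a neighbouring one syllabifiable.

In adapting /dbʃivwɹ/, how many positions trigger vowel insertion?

After substitution the input is /ʔbʃivwɹ/.
The unsyllabifiable consonants are /ʔ/, /v/, /w/, /ɹ/; each receives one epenthetic vowel.

4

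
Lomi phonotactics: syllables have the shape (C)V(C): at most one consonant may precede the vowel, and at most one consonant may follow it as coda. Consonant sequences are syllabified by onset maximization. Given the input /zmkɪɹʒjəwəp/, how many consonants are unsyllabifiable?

Under (C)V(C), the unsyllabifiable consonants are /z/, /m/, /ʒ/ (at most one coda consonant is licensed; onsets are limited to one consonant).

3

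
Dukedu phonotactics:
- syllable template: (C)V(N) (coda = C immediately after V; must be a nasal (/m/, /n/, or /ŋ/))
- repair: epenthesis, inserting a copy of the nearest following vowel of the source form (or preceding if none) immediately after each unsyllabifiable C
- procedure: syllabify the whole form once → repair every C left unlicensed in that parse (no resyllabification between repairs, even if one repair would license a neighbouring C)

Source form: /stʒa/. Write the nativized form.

Syllabifying with onset maximization leaves /s/, /t/ stranded (only a nasal (/m/, /n/, or /ŋ/) is licensed in coda position; onsets are limited to one consonant).
Inserting the epenthetic vowel yields /s/ → /sa/, /t/ → /ta/.

sataʒa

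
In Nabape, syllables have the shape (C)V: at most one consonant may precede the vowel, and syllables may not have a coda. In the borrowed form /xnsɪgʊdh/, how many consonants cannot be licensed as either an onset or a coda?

Syllabifying with onset maximization leaves /x/, /n/, /d/, /h/ stranded (no codas are permitted; onsets are limited to one consonant).

4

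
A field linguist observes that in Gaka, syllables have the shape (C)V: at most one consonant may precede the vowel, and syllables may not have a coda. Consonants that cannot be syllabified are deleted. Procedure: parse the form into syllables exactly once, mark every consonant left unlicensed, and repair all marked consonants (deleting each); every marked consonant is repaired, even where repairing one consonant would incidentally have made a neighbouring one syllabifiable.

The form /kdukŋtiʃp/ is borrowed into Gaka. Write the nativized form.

Under (C)V, the unsyllabifiable consonants are /k/, /k/, /ŋ/, /ʃ/, /p/ (no codas are permitted; onsets are limited to one consonant).
Deletion applies to /k/, /k/, /ŋ/, /ʃ/, /p/.

duti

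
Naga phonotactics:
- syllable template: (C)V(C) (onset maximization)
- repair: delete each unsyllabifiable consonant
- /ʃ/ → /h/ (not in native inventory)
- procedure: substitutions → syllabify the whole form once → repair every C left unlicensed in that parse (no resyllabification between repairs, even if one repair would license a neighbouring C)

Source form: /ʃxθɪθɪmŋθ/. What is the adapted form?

θɪθɪm

Substitution: /ʃ/ → /h/, giving /hxθɪθɪmŋθ/.
Under (C)V(C), the unsyllabifiable consonants are /h/, /x/, /ŋ/, /θ/ (at most one coda consonant is licensed; onsets are limited to one consonant).
Each unlicensed consonant is deleted: /h/, /x/, /ŋ/, /θ/.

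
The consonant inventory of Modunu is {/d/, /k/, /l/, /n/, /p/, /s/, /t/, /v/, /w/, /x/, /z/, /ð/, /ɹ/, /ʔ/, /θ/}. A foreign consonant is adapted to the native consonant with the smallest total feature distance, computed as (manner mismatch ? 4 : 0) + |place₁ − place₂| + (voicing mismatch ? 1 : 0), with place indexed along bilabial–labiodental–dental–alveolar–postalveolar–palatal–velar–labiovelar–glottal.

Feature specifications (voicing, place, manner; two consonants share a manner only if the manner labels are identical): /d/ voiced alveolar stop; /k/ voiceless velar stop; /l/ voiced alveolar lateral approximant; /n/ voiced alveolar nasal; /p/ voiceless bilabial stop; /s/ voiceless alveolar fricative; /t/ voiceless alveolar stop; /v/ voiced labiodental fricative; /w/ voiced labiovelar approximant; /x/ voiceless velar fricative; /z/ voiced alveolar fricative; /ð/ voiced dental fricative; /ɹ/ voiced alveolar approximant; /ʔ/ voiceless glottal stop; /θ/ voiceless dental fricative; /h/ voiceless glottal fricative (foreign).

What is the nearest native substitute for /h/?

/x/ is closest: same manner (fricative), place distance 2 (glottal→velar), same voicing; total 2. Next closest is /ʔ/ at distance 4.

x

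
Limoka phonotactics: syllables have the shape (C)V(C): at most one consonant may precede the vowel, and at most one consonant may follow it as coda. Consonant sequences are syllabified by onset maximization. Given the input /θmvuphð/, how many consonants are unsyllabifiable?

Under (C)V(C), the unsyllabifiable consonants are /θ/, /m/, /h/, /ð/ (at most one coda consonant is licensed; onsets are limited to one consonant).

4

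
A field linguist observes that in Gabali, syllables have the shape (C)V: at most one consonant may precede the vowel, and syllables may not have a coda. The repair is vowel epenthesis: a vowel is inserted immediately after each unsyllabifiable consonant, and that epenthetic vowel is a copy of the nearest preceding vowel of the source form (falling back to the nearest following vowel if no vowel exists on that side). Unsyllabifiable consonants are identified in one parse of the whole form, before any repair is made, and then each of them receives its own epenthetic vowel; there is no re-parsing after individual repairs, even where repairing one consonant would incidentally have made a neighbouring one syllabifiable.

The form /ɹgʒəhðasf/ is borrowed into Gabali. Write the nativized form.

The consonants /ɹ/, /g/, /h/, /s/, /f/ cannot be parsed into a legal (C)V syllable (no codas are permitted; onsets are limited to one consonant).
Each unlicensed consonant becomes the onset of a new syllable: /ɹ/ → /ɹə/, /g/ → /gə/, /h/ → /hə/, /s/ → /sa/, /f/ → /fa/.

ɹəgəʒəhəðasafa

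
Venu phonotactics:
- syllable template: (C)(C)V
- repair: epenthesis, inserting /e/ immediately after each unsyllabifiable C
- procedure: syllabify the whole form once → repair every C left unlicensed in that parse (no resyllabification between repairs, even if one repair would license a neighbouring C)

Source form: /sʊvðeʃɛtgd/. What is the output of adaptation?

Under (C)(C)V, the unsyllabifiable consonants are /t/, /g/, /d/ (no codas are permitted; onsets may contain at most 2 consonants).
Epenthesis after each stranded consonant: /t/ → /te/, /g/ → /ge/, /d/ → /de/.

sʊvðeʃɛtegede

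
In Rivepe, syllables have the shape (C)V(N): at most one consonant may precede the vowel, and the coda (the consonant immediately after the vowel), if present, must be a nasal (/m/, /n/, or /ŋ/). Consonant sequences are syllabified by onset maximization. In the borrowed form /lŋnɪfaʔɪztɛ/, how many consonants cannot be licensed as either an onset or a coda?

Syllabifying with onset maximization leaves /l/, /ŋ/, /z/ stranded (only a nasal (/m/, /n/, or /ŋ/) is licensed in coda position; onsets are limited to one consonant).

3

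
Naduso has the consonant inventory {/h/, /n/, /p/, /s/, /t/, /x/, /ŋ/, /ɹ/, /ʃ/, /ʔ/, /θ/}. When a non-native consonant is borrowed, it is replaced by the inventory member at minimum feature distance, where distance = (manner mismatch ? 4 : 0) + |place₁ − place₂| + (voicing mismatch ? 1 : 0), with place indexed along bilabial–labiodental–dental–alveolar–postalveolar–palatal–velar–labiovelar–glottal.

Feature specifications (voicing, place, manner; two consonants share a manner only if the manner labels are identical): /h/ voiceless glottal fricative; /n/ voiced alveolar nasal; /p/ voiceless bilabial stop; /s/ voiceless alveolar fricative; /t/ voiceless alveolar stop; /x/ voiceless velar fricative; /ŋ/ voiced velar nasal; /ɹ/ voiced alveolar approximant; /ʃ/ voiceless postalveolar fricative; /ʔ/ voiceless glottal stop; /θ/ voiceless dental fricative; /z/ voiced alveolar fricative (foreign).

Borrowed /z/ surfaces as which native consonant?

s

/s/ is closest: same manner (fricative), place distance 0 (alveolar→alveolar), voicing differs (+1); total 1. Next closest is /ʃ/ at distance 2.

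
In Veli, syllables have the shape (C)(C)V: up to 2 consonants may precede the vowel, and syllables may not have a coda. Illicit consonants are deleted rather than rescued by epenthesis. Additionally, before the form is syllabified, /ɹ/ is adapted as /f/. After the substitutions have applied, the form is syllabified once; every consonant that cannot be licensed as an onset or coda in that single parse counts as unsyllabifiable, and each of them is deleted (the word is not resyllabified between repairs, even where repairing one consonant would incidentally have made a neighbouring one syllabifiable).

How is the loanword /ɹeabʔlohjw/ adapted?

feaʔlo

Substitution: /ɹ/ → /f/, giving /feabʔlohjw/.
Syllabifying with onset maximization leaves /b/, /h/, /j/, /w/ stranded (no codas are permitted; onsets may contain at most 2 consonants).
Each unlicensed consonant is deleted: /b/, /h/, /j/, /w/.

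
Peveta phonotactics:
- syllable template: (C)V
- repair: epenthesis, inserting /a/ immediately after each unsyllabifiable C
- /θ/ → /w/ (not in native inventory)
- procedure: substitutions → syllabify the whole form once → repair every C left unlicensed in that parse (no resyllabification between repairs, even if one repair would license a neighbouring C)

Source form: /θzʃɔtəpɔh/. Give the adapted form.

Substitution: /θ/ → /w/, giving /wzʃɔtəpɔh/.
Syllabifying with onset maximization leaves /w/, /z/, /h/ stranded (no codas are permitted; onsets are limited to one consonant).
Each unlicensed consonant becomes the onset of a new syllable: /w/ → /wa/, /z/ → /za/, /h/ → /ha/.

wazaʃɔtəpɔha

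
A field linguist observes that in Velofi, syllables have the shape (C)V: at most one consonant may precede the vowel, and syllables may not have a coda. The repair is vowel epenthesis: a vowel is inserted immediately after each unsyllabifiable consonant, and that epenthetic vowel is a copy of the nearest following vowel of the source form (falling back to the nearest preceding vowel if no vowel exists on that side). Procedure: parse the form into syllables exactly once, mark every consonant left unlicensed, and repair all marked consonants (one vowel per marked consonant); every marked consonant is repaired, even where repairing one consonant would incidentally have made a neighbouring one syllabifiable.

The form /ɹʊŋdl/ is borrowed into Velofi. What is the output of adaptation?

ɹʊŋʊdʊlʊ

Syllabifying with onset maximization leaves /ŋ/, /d/, /l/ stranded (no codas are permitted; onsets are limited to one consonant).
Each unlicensed consonant becomes the onset of a new syllable: /ŋ/ → /ŋʊ/, /d/ → /dʊ/, /l/ → /lʊ/.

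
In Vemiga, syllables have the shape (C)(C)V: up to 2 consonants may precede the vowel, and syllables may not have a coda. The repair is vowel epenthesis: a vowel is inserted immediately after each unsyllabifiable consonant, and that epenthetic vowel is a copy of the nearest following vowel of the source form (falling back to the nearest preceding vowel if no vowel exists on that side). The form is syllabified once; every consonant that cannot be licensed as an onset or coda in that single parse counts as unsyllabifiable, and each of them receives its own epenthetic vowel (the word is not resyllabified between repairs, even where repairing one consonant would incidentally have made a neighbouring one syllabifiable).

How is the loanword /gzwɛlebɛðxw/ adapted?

gɛzwɛlebɛðɛxɛwɛ

Under (C)(C)V, the unsyllabifiable consonants are /g/, /ð/, /x/, /w/ (no codas are permitted; onsets may contain at most 2 consonants).
Epenthesis after each stranded consonant: /g/ → /gɛ/, /ð/ → /ðɛ/, /x/ → /xɛ/, /w/ → /wɛ/.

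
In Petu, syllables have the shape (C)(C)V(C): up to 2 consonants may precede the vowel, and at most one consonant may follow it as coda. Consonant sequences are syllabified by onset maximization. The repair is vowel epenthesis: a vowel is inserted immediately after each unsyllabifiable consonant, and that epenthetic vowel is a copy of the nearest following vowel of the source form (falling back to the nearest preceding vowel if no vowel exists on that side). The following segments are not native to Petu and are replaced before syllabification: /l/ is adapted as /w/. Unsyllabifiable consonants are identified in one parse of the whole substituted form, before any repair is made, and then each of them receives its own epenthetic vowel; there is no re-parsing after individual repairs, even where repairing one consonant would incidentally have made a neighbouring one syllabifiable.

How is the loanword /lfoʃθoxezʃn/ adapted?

wfoʃθoxezʃene

Substitution: /l/ → /w/, giving /wfoʃθoxezʃn/.
Syllabifying with onset maximization leaves /ʃ/, /n/ stranded (at most one coda consonant is licensed; onsets may contain at most 2 consonants).
Each unlicensed consonant becomes the onset of a new syllable: /ʃ/ → /ʃe/, /n/ → /ne/.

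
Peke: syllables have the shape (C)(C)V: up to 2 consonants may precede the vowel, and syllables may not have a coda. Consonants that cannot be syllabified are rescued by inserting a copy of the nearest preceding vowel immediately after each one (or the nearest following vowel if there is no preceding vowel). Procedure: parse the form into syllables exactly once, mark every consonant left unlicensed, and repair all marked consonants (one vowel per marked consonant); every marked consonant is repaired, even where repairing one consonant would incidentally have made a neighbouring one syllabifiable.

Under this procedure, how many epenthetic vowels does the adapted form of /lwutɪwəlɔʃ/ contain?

The unsyllabifiable consonants are /ʃ/; each receives one epenthetic vowel.

1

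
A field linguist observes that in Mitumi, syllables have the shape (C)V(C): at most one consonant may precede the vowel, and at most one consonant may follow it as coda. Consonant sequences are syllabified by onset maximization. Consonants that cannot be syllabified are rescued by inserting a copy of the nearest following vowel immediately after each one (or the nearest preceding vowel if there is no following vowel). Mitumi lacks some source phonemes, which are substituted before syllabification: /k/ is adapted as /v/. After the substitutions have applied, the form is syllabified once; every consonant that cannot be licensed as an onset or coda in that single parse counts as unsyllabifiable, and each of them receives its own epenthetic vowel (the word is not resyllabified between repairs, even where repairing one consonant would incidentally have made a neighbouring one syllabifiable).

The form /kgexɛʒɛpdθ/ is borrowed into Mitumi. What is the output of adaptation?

vegexɛʒɛpdɛθɛ

Substitution: /k/ → /v/, giving /vgexɛʒɛpdθ/.
Under (C)V(C), the unsyllabifiable consonants are /v/, /d/, /θ/ (at most one coda consonant is licensed; onsets are limited to one consonant).
Epenthesis after each stranded consonant: /v/ → /ve/, /d/ → /dɛ/, /θ/ → /θɛ/.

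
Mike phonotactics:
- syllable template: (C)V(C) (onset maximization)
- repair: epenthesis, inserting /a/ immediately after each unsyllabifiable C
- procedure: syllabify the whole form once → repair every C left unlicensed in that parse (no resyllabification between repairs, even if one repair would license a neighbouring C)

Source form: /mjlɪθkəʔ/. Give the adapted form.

Syllabifying with onset maximization leaves /m/, /j/ stranded (at most one coda consonant is licensed; onsets are limited to one consonant).
Inserting the epenthetic vowel yields /m/ → /ma/, /j/ → /ja/.

majalɪθkəʔ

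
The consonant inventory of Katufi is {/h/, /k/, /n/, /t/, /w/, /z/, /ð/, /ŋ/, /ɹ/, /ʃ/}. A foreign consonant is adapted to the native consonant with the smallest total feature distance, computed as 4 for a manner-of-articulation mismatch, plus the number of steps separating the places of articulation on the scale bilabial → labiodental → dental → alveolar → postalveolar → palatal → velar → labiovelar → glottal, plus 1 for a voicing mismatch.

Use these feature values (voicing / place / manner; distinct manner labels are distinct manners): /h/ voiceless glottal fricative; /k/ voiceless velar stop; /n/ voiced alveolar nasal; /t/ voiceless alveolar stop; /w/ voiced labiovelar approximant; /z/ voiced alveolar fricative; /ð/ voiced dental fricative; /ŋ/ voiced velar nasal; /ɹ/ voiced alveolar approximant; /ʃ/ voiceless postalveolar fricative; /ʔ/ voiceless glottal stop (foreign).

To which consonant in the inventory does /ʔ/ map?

k

/k/ is closest: same manner (stop), place distance 2 (glottal→velar), same voicing; total 2. Next closest is /h/ at distance 4.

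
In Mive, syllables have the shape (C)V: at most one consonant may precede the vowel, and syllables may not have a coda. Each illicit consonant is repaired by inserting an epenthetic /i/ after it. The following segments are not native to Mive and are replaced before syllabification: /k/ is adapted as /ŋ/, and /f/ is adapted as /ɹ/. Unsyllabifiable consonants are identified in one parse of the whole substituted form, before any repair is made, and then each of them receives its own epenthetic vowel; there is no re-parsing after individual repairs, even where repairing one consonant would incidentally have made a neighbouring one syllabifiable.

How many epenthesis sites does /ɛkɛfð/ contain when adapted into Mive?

2

After substitution the input is /ɛŋɛɹð/.
The unsyllabifiable consonants are /ɹ/, /ð/; each receives one epenthetic vowel.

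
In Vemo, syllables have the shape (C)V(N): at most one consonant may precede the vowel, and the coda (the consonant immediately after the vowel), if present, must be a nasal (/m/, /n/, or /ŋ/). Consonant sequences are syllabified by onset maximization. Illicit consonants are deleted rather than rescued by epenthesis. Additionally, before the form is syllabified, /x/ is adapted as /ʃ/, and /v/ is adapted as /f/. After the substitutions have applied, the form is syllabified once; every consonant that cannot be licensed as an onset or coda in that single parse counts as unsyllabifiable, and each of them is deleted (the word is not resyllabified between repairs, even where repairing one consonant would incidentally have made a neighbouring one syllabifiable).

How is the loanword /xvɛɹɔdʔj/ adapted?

fɛɹɔ

Substitution: /x/ → /ʃ/, /v/ → /f/, giving /ʃfɛɹɔdʔj/.
Under (C)V(N), the unsyllabifiable consonants are /ʃ/, /d/, /ʔ/, /j/ (only a nasal (/m/, /n/, or /ŋ/) is licensed in coda position; onsets are limited to one consonant).
Deletion applies to /ʃ/, /d/, /ʔ/, /j/.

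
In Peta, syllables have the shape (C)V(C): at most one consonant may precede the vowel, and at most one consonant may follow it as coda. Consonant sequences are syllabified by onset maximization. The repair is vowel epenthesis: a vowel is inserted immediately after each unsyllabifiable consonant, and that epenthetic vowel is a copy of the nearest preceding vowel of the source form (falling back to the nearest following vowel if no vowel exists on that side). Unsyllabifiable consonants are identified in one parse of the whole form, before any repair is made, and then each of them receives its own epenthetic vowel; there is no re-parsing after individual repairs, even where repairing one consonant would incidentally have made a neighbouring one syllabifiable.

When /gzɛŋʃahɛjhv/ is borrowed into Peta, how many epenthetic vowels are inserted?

3

The unsyllabifiable consonants are /g/, /h/, /v/; each receives one epenthetic vowel.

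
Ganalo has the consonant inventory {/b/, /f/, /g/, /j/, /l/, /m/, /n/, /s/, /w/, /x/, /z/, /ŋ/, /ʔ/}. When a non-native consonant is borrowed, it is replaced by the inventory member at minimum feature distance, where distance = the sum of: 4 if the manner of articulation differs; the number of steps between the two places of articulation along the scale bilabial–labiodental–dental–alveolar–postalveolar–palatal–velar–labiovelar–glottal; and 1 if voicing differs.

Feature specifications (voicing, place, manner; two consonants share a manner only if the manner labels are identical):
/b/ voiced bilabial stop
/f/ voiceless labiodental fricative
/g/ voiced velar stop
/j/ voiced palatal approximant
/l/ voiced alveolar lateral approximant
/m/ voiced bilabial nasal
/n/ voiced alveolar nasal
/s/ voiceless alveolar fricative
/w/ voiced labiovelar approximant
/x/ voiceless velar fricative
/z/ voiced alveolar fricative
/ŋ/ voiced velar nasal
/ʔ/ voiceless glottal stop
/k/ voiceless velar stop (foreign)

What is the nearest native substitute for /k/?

g

/g/ is closest: same manner (stop), place distance 0 (velar→velar), voicing differs (+1); total 1. Next closest is /ʔ/ at distance 2.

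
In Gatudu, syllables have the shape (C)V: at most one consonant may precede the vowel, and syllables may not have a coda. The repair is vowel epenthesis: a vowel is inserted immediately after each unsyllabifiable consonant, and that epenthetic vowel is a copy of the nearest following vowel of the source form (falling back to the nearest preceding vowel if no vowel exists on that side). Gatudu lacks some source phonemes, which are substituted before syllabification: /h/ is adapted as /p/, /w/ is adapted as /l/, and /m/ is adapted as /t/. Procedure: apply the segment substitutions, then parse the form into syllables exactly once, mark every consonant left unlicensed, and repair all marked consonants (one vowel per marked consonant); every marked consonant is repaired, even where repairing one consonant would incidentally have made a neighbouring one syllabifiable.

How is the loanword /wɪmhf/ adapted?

Substitution: /w/ → /l/, /m/ → /t/, /h/ → /p/, giving /lɪtpf/.
Under (C)V, the unsyllabifiable consonants are /t/, /p/, /f/ (no codas are permitted; onsets are limited to one consonant).
Each unlicensed consonant becomes the onset of a new syllable: /t/ → /tɪ/, /p/ → /pɪ/, /f/ → /fɪ/.

lɪtɪpɪfɪ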